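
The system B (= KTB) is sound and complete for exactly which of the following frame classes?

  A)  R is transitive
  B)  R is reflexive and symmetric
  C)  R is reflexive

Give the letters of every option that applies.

(A) this class determines K4, not B (= KTB).
(B) B (= KTB) is sound and complete for exactly this class.
(C) this class determines T (= KT), not B (= KTB).

B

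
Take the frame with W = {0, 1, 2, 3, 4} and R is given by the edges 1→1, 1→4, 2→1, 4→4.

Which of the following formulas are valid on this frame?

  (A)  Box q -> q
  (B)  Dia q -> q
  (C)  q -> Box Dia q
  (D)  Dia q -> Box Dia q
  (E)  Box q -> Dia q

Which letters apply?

none

R is not reflexive: not 0 R 0.
R is not symmetric: 1 R 4 but not 4 R 1.
R is not euclidean: 1 R 4 and 1 R 1 but not 4 R 1.
R is not serial: 0 has no R-successor.
R is not a subset of the identity: 1 R 4 with 1 ≠ 4.
(A) axiom T: valid iff R is reflexive. R is not reflexive — not valid.
(B) Dia q -> q (the converse of T) corresponds to R being a subset of the identity. Here R ⊄ identity, so not valid.
(C) q -> Box Dia q (axiom B) characterises the symmetric frames. R is not symmetric — not valid.
(D) Dia q -> Box Dia q is axiom 5, which corresponds to the euclidean property. R is not euclidean — not valid.
(E) Box q -> Dia q is axiom D, which corresponds to seriality. R is not serial — not valid.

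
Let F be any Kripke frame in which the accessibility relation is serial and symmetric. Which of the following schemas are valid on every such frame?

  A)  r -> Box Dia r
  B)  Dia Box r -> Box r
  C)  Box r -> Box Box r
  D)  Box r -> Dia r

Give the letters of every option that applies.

(A) axiom B: valid iff R is symmetric. Every such R is symmetric — valid.
(B) Dia Box r -> Box r is the dual of axiom 5; it is valid on a frame exactly when R is euclidean. Such an R need not be euclidean, so not valid.
(C) Box r -> Box Box r (axiom 4) characterises the transitive frames. Such an R need not be transitive — not valid.
(D) axiom D: valid iff R is serial. Every such R is serial — valid.

A, D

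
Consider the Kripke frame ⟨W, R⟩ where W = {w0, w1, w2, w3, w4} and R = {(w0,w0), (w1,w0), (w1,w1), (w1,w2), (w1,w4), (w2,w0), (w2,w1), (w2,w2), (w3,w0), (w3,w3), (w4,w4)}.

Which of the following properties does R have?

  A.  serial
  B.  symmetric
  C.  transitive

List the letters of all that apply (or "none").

A

(A) serial: every world has an R-successor.
(B) not symmetric: w1 R w0 but not w0 R w1.
(C) not transitive: w2 R w1 and w1 R w4 but not w2 R w4.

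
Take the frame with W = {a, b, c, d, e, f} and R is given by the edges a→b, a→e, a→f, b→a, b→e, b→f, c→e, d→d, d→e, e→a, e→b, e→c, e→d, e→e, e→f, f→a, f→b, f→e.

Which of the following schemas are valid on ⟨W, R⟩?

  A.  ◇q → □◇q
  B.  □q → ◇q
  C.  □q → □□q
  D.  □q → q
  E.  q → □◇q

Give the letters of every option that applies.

R is not reflexive: not a R a.
R is symmetric: every R-edge is matched by its reverse.
R is not transitive: a R b and b R a but not a R a.
R is not euclidean: e R a and e R c but not a R c.
R is serial: every world has an R-successor.
(A) ◇q → □◇q is axiom 5; it is valid on a frame exactly when R is euclidean. R is not euclidean, so not valid.
(B) axiom D: valid iff R is serial. R is serial — valid.
(C) □q → □□q is axiom 4; it is valid on a frame exactly when R is transitive. R is not transitive, so not valid.
(D) □q → q is axiom T, which corresponds to reflexivity. R is not reflexive — not valid.
(E) axiom B: valid iff R is symmetric. R is symmetric — valid.

B, E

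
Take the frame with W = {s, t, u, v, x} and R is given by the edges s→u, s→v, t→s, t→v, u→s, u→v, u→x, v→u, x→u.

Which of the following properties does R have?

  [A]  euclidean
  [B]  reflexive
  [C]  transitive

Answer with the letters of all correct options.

(A) not euclidean: t R v and t R s but not v R s.
(B) not reflexive: not s R s.
(C) not transitive: s R u and u R s but not s R s.

none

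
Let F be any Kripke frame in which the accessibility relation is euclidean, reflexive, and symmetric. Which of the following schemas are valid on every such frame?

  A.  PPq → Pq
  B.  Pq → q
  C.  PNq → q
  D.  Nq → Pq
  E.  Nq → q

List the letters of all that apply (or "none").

A relation that is euclidean, reflexive, and symmetric is also serial and transitive.
(A) PPq → Pq is the dual of axiom 4, which corresponds to transitivity. Every such R is transitive — valid.
(B) Pq → q is valid only on frames where every R-edge is a self-loop. Such an R need not be a subset of the identity — not valid.
(C) PNq → q is the dual of axiom B, which corresponds to symmetry. Every such R is symmetric — valid.
(D) Nq → Pq is axiom D; it is valid on a frame exactly when R is serial. Every such R is serial, so valid.
(E) axiom T: valid iff R is reflexive. Every such R is reflexive — valid.

A, C, D, E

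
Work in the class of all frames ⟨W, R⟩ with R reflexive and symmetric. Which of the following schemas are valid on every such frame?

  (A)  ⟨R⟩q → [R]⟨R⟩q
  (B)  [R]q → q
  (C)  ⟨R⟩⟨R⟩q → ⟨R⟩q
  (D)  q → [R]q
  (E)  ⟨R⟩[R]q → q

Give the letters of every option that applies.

B, E

Reflexive relations are serial.
(A) ⟨R⟩q → [R]⟨R⟩q is axiom 5, which corresponds to the euclidean property. Such an R need not be euclidean — not valid.
(B) [R]q → q is axiom T, which corresponds to reflexivity. Every such R is reflexive — valid.
(C) ⟨R⟩⟨R⟩q → ⟨R⟩q (the dual of axiom 4) characterises the transitive frames. Such an R need not be transitive — not valid.
(D) q → [R]q is equivalent to ◇p→p; it holds exactly when R ⊆ identity. Such an R need not be a subset of the identity — not valid.
(E) ⟨R⟩[R]q → q is the dual of axiom B; it is valid on a frame exactly when R is symmetric. Every such R is symmetric, so valid.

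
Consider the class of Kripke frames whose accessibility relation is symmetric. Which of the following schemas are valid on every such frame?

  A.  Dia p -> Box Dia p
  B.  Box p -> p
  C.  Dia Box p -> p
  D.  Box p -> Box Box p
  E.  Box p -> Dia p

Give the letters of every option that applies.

C

(A) Dia p -> Box Dia p is axiom 5, which corresponds to the euclidean property. Such an R need not be euclidean — not valid.
(B) Box p -> p (axiom T) characterises the reflexive frames. Such an R need not be reflexive — not valid.
(C) Dia Box p -> p (the dual of axiom B) characterises the symmetric frames. Every such R is symmetric — valid.
(D) Box p -> Box Box p is axiom 4; it is valid on a frame exactly when R is transitive. Such an R need not be transitive, so not valid.
(E) Box p -> Dia p is axiom D, which corresponds to seriality. Such an R need not be serial — not valid.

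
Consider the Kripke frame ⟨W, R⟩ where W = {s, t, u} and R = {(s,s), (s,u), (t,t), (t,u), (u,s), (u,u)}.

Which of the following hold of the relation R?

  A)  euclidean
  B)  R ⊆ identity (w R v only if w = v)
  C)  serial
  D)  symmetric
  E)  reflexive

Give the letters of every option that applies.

(A) not euclidean: t R u and t R t but not u R t.
(B) not ⊆ identity: s R u with s ≠ u.
(C) serial: every world has an R-successor.
(D) not symmetric: t R u but not u R t.
(E) reflexive: each world relates to itself.

C, E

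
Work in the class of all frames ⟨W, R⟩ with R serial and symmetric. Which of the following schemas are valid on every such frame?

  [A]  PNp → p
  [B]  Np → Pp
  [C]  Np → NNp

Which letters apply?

A, B

(A) PNp → p is the dual of axiom B; it is valid on a frame exactly when R is symmetric. Every such R is symmetric, so valid.
(B) Np → Pp is axiom D, which corresponds to seriality. Every such R is serial — valid.
(C) Np → NNp is axiom 4; it is valid on a frame exactly when R is transitive. Such an R need not be transitive, so not valid.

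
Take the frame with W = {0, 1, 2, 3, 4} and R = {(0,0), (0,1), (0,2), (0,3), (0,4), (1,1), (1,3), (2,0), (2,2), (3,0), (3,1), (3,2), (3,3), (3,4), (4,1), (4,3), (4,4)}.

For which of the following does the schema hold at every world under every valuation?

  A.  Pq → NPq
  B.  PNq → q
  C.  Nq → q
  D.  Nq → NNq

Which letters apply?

C

R is reflexive: each world relates to itself.
R is not symmetric: 0 R 1 but not 1 R 0.
R is not transitive: 1 R 3 and 3 R 0 but not 1 R 0.
R is not euclidean: 0 R 1 and 0 R 0 but not 1 R 0.
(A) Pq → NPq is axiom 5, which corresponds to the euclidean property. R is not euclidean — not valid.
(B) PNq → q is the dual of axiom B, which corresponds to symmetry. R is not symmetric — not valid.
(C) axiom T: valid iff R is reflexive. R is reflexive — valid.
(D) Nq → NNq is axiom 4, which corresponds to transitivity. R is not transitive — not valid.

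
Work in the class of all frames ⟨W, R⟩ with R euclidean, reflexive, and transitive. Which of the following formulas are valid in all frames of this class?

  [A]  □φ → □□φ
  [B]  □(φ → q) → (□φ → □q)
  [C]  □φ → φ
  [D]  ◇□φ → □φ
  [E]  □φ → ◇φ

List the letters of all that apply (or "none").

A relation that is euclidean, reflexive, and transitive is also serial and symmetric.
(A) □φ → □□φ is axiom 4, which corresponds to transitivity. Every such R is transitive — valid.
(B) □(φ → q) → (□φ → □q) is axiom K, valid on every Kripke frame — valid.
(C) □φ → φ is axiom T, which corresponds to reflexivity. Every such R is reflexive — valid.
(D) ◇□φ → □φ is the dual of axiom 5, which corresponds to the euclidean property. Every such R is euclidean — valid.
(E) axiom D: valid iff R is serial. Every such R is serial — valid.

A, B, C, D, E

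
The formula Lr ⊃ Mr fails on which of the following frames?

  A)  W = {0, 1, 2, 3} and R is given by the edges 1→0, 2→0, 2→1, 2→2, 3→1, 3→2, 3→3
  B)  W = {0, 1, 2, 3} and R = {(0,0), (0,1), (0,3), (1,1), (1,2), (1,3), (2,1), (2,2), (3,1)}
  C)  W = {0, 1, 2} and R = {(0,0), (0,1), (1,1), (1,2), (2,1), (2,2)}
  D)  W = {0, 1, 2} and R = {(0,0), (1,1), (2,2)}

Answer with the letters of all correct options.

A

The schema Lr ⊃ Mr is axiom D; it is valid on a frame iff R is serial.
(A) R is not serial (0 has no R-successor), so the schema fails here.
(B) R is serial (every world has an R-successor), so the schema is valid here.
(C) R is serial (every world has an R-successor), so the schema is valid here.
(D) R is serial (every world has an R-successor), so the schema is valid here.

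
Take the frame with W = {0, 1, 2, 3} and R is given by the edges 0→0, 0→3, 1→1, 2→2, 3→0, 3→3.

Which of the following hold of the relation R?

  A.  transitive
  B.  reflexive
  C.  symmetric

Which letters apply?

(A) transitive: R is closed under composition.
(B) reflexive: each world relates to itself.
(C) symmetric: every R-edge is matched by its reverse.

A, B, C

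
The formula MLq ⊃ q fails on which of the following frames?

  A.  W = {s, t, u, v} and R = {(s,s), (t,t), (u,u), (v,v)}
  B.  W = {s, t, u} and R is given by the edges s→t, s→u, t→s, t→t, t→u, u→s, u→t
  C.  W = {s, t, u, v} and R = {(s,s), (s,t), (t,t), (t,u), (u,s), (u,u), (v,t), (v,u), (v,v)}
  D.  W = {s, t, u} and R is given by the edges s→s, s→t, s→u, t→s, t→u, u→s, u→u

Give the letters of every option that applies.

C, D

The schema MLq ⊃ q is the dual of axiom B; it is valid on a frame iff R is symmetric.
(A) R is symmetric (every R-edge is matched by its reverse), so the schema is valid here.
(B) R is symmetric (every R-edge is matched by its reverse), so the schema is valid here.
(C) R is not symmetric (s R t but not t R s), so the schema fails here.
(D) R is not symmetric (t R u but not u R t), so the schema fails here.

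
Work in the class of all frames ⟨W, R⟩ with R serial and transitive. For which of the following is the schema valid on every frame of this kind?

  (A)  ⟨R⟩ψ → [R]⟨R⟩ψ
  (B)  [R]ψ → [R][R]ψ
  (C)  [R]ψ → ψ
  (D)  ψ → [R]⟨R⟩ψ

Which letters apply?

(A) ⟨R⟩ψ → [R]⟨R⟩ψ (axiom 5) characterises the euclidean frames. Such an R need not be euclidean — not valid.
(B) [R]ψ → [R][R]ψ is axiom 4; it is valid on a frame exactly when R is transitive. Every such R is transitive, so valid.
(C) [R]ψ → ψ is axiom T; it is valid on a frame exactly when R is reflexive. Such an R need not be reflexive, so not valid.
(D) ψ → [R]⟨R⟩ψ (axiom B) characterises the symmetric frames. Such an R need not be symmetric — not valid.

B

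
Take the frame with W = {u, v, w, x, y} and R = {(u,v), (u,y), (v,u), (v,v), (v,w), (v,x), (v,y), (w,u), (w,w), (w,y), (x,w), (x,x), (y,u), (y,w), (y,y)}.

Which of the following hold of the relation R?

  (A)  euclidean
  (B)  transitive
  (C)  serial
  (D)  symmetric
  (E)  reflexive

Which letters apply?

C

(A) not euclidean: u R y and u R v but not y R v.
(B) not transitive: u R v and v R u but not u R u.
(C) serial: every world has an R-successor.
(D) not symmetric: v R w but not w R v.
(E) not reflexive: not u R u.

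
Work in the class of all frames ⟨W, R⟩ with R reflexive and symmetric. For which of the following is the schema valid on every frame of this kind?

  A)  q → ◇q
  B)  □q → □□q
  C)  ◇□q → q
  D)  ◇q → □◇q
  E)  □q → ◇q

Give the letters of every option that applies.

Reflexive relations are serial.
(A) q → ◇q (the dual of axiom T) characterises the reflexive frames. Every such R is reflexive — valid.
(B) □q → □□q (axiom 4) characterises the transitive frames. Such an R need not be transitive — not valid.
(C) ◇□q → q is the dual of axiom B, which corresponds to symmetry. Every such R is symmetric — valid.
(D) axiom 5: valid iff R is euclidean. Such an R need not be euclidean — not valid.
(E) □q → ◇q is axiom D; it is valid on a frame exactly when R is serial. Every such R is serial, so valid.

A, C, E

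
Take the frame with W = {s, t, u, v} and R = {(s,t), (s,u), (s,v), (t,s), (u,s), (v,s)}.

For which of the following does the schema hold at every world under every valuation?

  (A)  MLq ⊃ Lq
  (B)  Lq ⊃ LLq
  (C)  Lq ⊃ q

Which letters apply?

R is not reflexive: not s R s.
R is not transitive: s R t and t R s but not s R s.
R is not euclidean: s R t and s R u but not t R u.
(A) MLq ⊃ Lq is the dual of axiom 5, which corresponds to the euclidean property. R is not euclidean — not valid.
(B) Lq ⊃ LLq (axiom 4) characterises the transitive frames. R is not transitive — not valid.
(C) Lq ⊃ q is axiom T, which corresponds to reflexivity. R is not reflexive — not valid.

none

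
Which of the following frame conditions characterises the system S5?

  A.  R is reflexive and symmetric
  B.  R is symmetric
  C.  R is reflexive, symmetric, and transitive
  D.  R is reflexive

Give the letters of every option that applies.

(A) this class determines B (= KTB), not S5.
(B) this class determines KB, not S5.
(C) S5 is sound and complete for exactly this class.
(D) this class determines T (= KT), not S5.

C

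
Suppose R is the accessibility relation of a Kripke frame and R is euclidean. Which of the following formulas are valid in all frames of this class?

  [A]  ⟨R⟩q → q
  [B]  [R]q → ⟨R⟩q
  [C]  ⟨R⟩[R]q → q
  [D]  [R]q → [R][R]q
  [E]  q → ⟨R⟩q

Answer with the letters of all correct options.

none

(A) ⟨R⟩q → q is valid only on frames where every R-edge is a self-loop. Such an R need not be a subset of the identity — not valid.
(B) [R]q → ⟨R⟩q is axiom D, which corresponds to seriality. Such an R need not be serial — not valid.
(C) the dual of axiom B: valid iff R is symmetric. Such an R need not be symmetric — not valid.
(D) [R]q → [R][R]q is axiom 4, which corresponds to transitivity. Such an R need not be transitive — not valid.
(E) the dual of axiom T: valid iff R is reflexive. Such an R need not be reflexive — not valid.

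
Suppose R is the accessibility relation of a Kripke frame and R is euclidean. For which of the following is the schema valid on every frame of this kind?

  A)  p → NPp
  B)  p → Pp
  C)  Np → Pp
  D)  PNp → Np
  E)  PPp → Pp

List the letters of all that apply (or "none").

(A) p → NPp is axiom B, which corresponds to symmetry. Such an R need not be symmetric — not valid.
(B) the dual of axiom T: valid iff R is reflexive. Such an R need not be reflexive — not valid.
(C) Np → Pp is axiom D, which corresponds to seriality. Such an R need not be serial — not valid.
(D) PNp → Np is the dual of axiom 5, which corresponds to the euclidean property. Every such R is euclidean — valid.
(E) the dual of axiom 4: valid iff R is transitive. Such an R need not be transitive — not valid.

D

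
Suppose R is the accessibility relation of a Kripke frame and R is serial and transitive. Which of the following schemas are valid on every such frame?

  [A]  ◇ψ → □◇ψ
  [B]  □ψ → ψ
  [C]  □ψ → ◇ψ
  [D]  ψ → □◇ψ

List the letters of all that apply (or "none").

(A) axiom 5: valid iff R is euclidean. Such an R need not be euclidean — not valid.
(B) □ψ → ψ is axiom T; it is valid on a frame exactly when R is reflexive. Such an R need not be reflexive, so not valid.
(C) axiom D: valid iff R is serial. Every such R is serial — valid.
(D) axiom B: valid iff R is symmetric. Such an R need not be symmetric — not valid.

C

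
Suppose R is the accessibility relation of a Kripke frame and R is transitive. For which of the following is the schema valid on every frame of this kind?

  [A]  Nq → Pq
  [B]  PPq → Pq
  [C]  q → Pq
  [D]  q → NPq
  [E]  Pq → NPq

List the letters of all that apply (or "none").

(A) Nq → Pq (axiom D) characterises the serial frames. Such an R need not be serial — not valid.
(B) PPq → Pq is the dual of axiom 4; it is valid on a frame exactly when R is transitive. Every such R is transitive, so valid.
(C) the dual of axiom T: valid iff R is reflexive. Such an R need not be reflexive — not valid.
(D) q → NPq is axiom B, which corresponds to symmetry. Such an R need not be symmetric — not valid.
(E) Pq → NPq is axiom 5; it is valid on a frame exactly when R is euclidean. Such an R need not be euclidean, so not valid.

B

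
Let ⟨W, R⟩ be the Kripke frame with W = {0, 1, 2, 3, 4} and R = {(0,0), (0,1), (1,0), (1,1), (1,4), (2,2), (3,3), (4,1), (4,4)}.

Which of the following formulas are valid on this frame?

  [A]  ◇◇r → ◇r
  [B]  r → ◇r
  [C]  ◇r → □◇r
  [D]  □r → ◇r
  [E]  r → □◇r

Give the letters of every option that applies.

R is reflexive: each world relates to itself.
R is symmetric: every R-edge is matched by its reverse.
R is not transitive: 0 R 1 and 1 R 4 but not 0 R 4.
R is not euclidean: 1 R 0 and 1 R 4 but not 0 R 4.
R is serial: every world has an R-successor.
(A) ◇◇r → ◇r (the dual of axiom 4) characterises the transitive frames. R is not transitive — not valid.
(B) r → ◇r is the dual of axiom T; it is valid on a frame exactly when R is reflexive. R is reflexive, so valid.
(C) ◇r → □◇r (axiom 5) characterises the euclidean frames. R is not euclidean — not valid.
(D) axiom D: valid iff R is serial. R is serial — valid.
(E) r → □◇r (axiom B) characterises the symmetric frames. R is symmetric — valid.

B, D, E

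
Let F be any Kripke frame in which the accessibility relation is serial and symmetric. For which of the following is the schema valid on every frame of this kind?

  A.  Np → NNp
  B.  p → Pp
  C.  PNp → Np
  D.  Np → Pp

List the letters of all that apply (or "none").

(A) axiom 4: valid iff R is transitive. Such an R need not be transitive — not valid.
(B) the dual of axiom T: valid iff R is reflexive. Such an R need not be reflexive — not valid.
(C) the dual of axiom 5: valid iff R is euclidean. Such an R need not be euclidean — not valid.
(D) Np → Pp (axiom D) characterises the serial frames. Every such R is serial — valid.

D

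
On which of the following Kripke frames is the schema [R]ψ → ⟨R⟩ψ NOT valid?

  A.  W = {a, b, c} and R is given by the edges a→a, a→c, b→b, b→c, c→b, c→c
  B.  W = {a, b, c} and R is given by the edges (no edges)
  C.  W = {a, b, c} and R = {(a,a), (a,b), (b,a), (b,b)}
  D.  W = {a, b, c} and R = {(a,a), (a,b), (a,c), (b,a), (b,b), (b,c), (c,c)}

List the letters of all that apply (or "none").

B, C

The schema [R]ψ → ⟨R⟩ψ is axiom D; it is valid on a frame iff R is serial.
(A) R is serial (every world has an R-successor), so the schema is valid here.
(B) R is not serial (a has no R-successor), so the schema fails here.
(C) R is not serial (c has no R-successor), so the schema fails here.
(D) R is serial (every world has an R-successor), so the schema is valid here.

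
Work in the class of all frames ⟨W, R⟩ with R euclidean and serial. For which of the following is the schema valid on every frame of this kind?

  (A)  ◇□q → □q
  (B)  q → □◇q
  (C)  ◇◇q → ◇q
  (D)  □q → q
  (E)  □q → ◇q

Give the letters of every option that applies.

(A) the dual of axiom 5: valid iff R is euclidean. Every such R is euclidean — valid.
(B) q → □◇q is axiom B; it is valid on a frame exactly when R is symmetric. Such an R need not be symmetric, so not valid.
(C) ◇◇q → ◇q (the dual of axiom 4) characterises the transitive frames. Such an R need not be transitive — not valid.
(D) □q → q is axiom T, which corresponds to reflexivity. Such an R need not be reflexive — not valid.
(E) □q → ◇q (axiom D) characterises the serial frames. Every such R is serial — valid.

A, E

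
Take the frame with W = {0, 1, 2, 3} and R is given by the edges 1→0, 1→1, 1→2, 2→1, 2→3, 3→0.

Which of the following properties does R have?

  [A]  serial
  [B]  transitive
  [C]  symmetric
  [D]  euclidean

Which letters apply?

(A) not serial: 0 has no R-successor.
(B) not transitive: 1 R 2 and 2 R 3 but not 1 R 3.
(C) not symmetric: 1 R 0 but not 0 R 1.
(D) not euclidean: 1 R 0 and 1 R 1 but not 0 R 1.

none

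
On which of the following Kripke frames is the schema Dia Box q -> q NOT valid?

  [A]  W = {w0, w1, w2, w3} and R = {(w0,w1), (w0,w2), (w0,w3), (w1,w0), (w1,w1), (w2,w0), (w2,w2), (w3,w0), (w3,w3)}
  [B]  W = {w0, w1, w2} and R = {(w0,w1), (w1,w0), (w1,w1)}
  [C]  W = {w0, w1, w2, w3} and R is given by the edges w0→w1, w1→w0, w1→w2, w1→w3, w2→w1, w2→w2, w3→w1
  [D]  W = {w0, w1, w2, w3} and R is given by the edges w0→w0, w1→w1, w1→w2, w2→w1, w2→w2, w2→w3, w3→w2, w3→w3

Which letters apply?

none

The schema Dia Box q -> q is the dual of axiom B; it is valid on a frame iff R is symmetric.
(A) R is symmetric (every R-edge is matched by its reverse), so the schema is valid here.
(B) R is symmetric (every R-edge is matched by its reverse), so the schema is valid here.
(C) R is symmetric (every R-edge is matched by its reverse), so the schema is valid here.
(D) R is symmetric (every R-edge is matched by its reverse), so the schema is valid here.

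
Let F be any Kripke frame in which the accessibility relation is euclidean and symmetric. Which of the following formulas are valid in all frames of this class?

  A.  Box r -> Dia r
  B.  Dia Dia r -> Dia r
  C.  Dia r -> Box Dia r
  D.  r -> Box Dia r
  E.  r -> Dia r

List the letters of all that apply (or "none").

B, C, D

A symmetric euclidean relation is transitive (uRv and vRw give vRu by symmetry, then uRw by the euclidean condition, applied at v).
(A) Box r -> Dia r is axiom D, which corresponds to seriality. Such an R need not be serial — not valid.
(B) Dia Dia r -> Dia r is the dual of axiom 4, which corresponds to transitivity. Every such R is transitive — valid.
(C) Dia r -> Box Dia r is axiom 5; it is valid on a frame exactly when R is euclidean. Every such R is euclidean, so valid.
(D) r -> Box Dia r is axiom B; it is valid on a frame exactly when R is symmetric. Every such R is symmetric, so valid.
(E) r -> Dia r is the dual of axiom T; it is valid on a frame exactly when R is reflexive. Such an R need not be reflexive, so not valid.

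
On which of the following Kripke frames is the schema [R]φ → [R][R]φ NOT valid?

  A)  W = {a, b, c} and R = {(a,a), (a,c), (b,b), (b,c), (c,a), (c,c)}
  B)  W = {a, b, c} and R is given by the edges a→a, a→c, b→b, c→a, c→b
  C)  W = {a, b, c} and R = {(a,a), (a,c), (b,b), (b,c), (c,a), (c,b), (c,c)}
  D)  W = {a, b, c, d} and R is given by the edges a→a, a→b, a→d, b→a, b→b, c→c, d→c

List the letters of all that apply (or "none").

The schema [R]φ → [R][R]φ is axiom 4; it is valid on a frame iff R is transitive.
(A) R is not transitive (b R c and c R a but not b R a), so the schema fails here.
(B) R is not transitive (a R c and c R b but not a R b), so the schema fails here.
(C) R is not transitive (a R c and c R b but not a R b), so the schema fails here.
(D) R is not transitive (a R d and d R c but not a R c), so the schema fails here.

A, B, C, D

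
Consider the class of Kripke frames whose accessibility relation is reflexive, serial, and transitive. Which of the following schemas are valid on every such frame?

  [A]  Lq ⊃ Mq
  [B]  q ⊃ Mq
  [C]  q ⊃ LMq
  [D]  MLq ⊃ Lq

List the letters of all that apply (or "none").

A, B

(A) axiom D: valid iff R is serial. Every such R is serial — valid.
(B) q ⊃ Mq is the dual of axiom T; it is valid on a frame exactly when R is reflexive. Every such R is reflexive, so valid.
(C) axiom B: valid iff R is symmetric. Such an R need not be symmetric — not valid.
(D) MLq ⊃ Lq is the dual of axiom 5, which corresponds to the euclidean property. Such an R need not be euclidean — not valid.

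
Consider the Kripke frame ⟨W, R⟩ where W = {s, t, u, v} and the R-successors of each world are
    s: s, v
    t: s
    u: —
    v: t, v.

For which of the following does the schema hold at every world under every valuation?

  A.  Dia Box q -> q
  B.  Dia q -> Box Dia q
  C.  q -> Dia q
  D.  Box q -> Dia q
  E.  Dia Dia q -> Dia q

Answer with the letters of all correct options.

R is not reflexive: not t R t.
R is not symmetric: s R v but not v R s.
R is not transitive: s R v and v R t but not s R t.
R is not euclidean: s R v and s R s but not v R s.
R is not serial: u has no R-successor.
(A) Dia Box q -> q is the dual of axiom B, which corresponds to symmetry. R is not symmetric — not valid.
(B) Dia q -> Box Dia q is axiom 5, which corresponds to the euclidean property. R is not euclidean — not valid.
(C) q -> Dia q is the dual of axiom T; it is valid on a frame exactly when R is reflexive. R is not reflexive, so not valid.
(D) Box q -> Dia q is axiom D; it is valid on a frame exactly when R is serial. R is not serial, so not valid.
(E) Dia Dia q -> Dia q is the dual of axiom 4, which corresponds to transitivity. R is not transitive — not valid.

none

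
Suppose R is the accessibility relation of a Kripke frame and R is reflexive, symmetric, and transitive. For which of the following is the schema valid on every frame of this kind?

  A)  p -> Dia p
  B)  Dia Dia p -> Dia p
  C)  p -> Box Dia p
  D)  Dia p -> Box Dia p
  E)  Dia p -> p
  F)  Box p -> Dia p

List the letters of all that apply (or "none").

A, B, C, D, F

A relation that is reflexive, symmetric, and transitive is also euclidean and serial.
(A) p -> Dia p is the dual of axiom T, which corresponds to reflexivity. Every such R is reflexive — valid.
(B) Dia Dia p -> Dia p is the dual of axiom 4, which corresponds to transitivity. Every such R is transitive — valid.
(C) axiom B: valid iff R is symmetric. Every such R is symmetric — valid.
(D) Dia p -> Box Dia p is axiom 5; it is valid on a frame exactly when R is euclidean. Every such R is euclidean, so valid.
(E) Dia p -> p (the converse of T) corresponds to R being a subset of the identity. Such an R need not be a subset of the identity, so not valid.
(F) axiom D: valid iff R is serial. Every such R is serial — valid.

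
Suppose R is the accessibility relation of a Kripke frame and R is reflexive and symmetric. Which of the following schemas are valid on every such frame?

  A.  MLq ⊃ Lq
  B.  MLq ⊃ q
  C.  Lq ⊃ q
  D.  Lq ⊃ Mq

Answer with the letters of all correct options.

Reflexive relations are serial.
(A) the dual of axiom 5: valid iff R is euclidean. Such an R need not be euclidean — not valid.
(B) MLq ⊃ q is the dual of axiom B; it is valid on a frame exactly when R is symmetric. Every such R is symmetric, so valid.
(C) Lq ⊃ q (axiom T) characterises the reflexive frames. Every such R is reflexive — valid.
(D) Lq ⊃ Mq (axiom D) characterises the serial frames. Every such R is serial — valid.

B, C, D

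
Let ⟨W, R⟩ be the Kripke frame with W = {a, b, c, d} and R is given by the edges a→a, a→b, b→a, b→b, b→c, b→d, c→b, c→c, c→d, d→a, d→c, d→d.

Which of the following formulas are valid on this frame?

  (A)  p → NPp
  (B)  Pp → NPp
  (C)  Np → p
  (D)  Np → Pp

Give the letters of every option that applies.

C, D

R is reflexive: each world relates to itself.
R is not symmetric: b R d but not d R b.
R is not euclidean: b R a and b R c but not a R c.
R is serial: every world has an R-successor.
(A) p → NPp is axiom B; it is valid on a frame exactly when R is symmetric. R is not symmetric, so not valid.
(B) Pp → NPp (axiom 5) characterises the euclidean frames. R is not euclidean — not valid.
(C) Np → p is axiom T; it is valid on a frame exactly when R is reflexive. R is reflexive, so valid.
(D) Np → Pp is axiom D, which corresponds to seriality. R is serial — valid.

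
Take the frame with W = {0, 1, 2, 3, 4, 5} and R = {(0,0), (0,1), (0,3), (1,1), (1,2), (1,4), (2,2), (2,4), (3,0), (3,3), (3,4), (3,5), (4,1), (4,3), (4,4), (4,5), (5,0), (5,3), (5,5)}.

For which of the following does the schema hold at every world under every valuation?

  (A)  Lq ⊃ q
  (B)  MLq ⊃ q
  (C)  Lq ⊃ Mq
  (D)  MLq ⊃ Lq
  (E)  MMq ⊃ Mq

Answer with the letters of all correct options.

A, C

R is reflexive: each world relates to itself.
R is not symmetric: 0 R 1 but not 1 R 0.
R is not transitive: 0 R 1 and 1 R 2 but not 0 R 2.
R is not euclidean: 0 R 1 and 0 R 0 but not 1 R 0.
R is serial: every world has an R-successor.
(A) Lq ⊃ q is axiom T, which corresponds to reflexivity. R is reflexive — valid.
(B) MLq ⊃ q (the dual of axiom B) characterises the symmetric frames. R is not symmetric — not valid.
(C) axiom D: valid iff R is serial. R is serial — valid.
(D) MLq ⊃ Lq (the dual of axiom 5) characterises the euclidean frames. R is not euclidean — not valid.
(E) the dual of axiom 4: valid iff R is transitive. R is not transitive — not valid.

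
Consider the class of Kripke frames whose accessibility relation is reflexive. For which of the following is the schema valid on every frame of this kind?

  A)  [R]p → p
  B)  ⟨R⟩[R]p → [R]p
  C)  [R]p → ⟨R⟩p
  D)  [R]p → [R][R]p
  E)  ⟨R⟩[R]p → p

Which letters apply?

A, C

A reflexive relation is serial.
(A) [R]p → p is axiom T; it is valid on a frame exactly when R is reflexive. Every such R is reflexive, so valid.
(B) ⟨R⟩[R]p → [R]p is the dual of axiom 5, which corresponds to the euclidean property. Such an R need not be euclidean — not valid.
(C) [R]p → ⟨R⟩p (axiom D) characterises the serial frames. Every such R is serial — valid.
(D) [R]p → [R][R]p is axiom 4, which corresponds to transitivity. Such an R need not be transitive — not valid.
(E) ⟨R⟩[R]p → p is the dual of axiom B, which corresponds to symmetry. Such an R need not be symmetric — not valid.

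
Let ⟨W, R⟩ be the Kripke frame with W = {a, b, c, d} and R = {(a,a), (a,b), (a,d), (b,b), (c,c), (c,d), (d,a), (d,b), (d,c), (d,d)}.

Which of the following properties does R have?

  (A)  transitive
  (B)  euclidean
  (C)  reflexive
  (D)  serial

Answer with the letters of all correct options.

C, D

(A) not transitive: a R d and d R c but not a R c.
(B) not euclidean: a R b and a R a but not b R a.
(C) reflexive: each world relates to itself.
(D) serial: every world has an R-successor.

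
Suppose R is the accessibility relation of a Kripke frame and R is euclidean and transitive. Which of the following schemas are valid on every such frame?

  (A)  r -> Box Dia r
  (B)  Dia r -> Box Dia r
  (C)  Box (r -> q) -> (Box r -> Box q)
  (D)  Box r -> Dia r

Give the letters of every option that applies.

(A) r -> Box Dia r is axiom B; it is valid on a frame exactly when R is symmetric. Such an R need not be symmetric, so not valid.
(B) axiom 5: valid iff R is euclidean. Every such R is euclidean — valid.
(C) Box (r -> q) -> (Box r -> Box q) is axiom K, valid on every Kripke frame — valid.
(D) Box r -> Dia r is axiom D, which corresponds to seriality. Such an R need not be serial — not valid.

B, C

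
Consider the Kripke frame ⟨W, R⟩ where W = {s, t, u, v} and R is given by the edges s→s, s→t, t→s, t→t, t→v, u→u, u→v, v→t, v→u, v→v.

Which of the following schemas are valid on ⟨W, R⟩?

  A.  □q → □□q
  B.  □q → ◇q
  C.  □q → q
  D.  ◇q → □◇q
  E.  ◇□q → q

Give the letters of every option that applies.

R is reflexive: each world relates to itself.
R is symmetric: every R-edge is matched by its reverse.
R is not transitive: s R t and t R v but not s R v.
R is not euclidean: t R s and t R v but not s R v.
R is serial: every world has an R-successor.
(A) □q → □□q (axiom 4) characterises the transitive frames. R is not transitive — not valid.
(B) □q → ◇q is axiom D, which corresponds to seriality. R is serial — valid.
(C) □q → q is axiom T; it is valid on a frame exactly when R is reflexive. R is reflexive, so valid.
(D) ◇q → □◇q is axiom 5; it is valid on a frame exactly when R is euclidean. R is not euclidean, so not valid.
(E) ◇□q → q is the dual of axiom B, which corresponds to symmetry. R is symmetric — valid.

B, C, E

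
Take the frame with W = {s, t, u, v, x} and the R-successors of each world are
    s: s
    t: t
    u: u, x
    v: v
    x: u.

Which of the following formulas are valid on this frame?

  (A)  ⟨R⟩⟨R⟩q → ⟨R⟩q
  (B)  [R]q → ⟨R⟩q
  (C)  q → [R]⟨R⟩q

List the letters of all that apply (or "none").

B, C

R is symmetric: every R-edge is matched by its reverse.
R is not transitive: x R u and u R x but not x R x.
R is serial: every world has an R-successor.
(A) ⟨R⟩⟨R⟩q → ⟨R⟩q is the dual of axiom 4, which corresponds to transitivity. R is not transitive — not valid.
(B) [R]q → ⟨R⟩q is axiom D; it is valid on a frame exactly when R is serial. R is serial, so valid.
(C) q → [R]⟨R⟩q (axiom B) characterises the symmetric frames. R is symmetric — valid.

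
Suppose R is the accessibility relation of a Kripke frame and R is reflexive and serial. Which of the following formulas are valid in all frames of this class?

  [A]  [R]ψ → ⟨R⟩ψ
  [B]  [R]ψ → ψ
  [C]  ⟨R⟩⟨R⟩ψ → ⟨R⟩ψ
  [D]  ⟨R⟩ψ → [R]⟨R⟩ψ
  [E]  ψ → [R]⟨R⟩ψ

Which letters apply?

A, B

(A) [R]ψ → ⟨R⟩ψ is axiom D, which corresponds to seriality. Every such R is serial — valid.
(B) [R]ψ → ψ (axiom T) characterises the reflexive frames. Every such R is reflexive — valid.
(C) ⟨R⟩⟨R⟩ψ → ⟨R⟩ψ is the dual of axiom 4, which corresponds to transitivity. Such an R need not be transitive — not valid.
(D) axiom 5: valid iff R is euclidean. Such an R need not be euclidean — not valid.
(E) ψ → [R]⟨R⟩ψ (axiom B) characterises the symmetric frames. Such an R need not be symmetric — not valid.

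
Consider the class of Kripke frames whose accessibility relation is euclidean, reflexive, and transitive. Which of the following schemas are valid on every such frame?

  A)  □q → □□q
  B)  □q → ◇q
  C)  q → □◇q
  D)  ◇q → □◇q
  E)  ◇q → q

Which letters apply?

A, B, C, D

A relation that is euclidean, reflexive, and transitive is also serial and symmetric.
(A) □q → □□q is axiom 4; it is valid on a frame exactly when R is transitive. Every such R is transitive, so valid.
(B) axiom D: valid iff R is serial. Every such R is serial — valid.
(C) axiom B: valid iff R is symmetric. Every such R is symmetric — valid.
(D) ◇q → □◇q is axiom 5; it is valid on a frame exactly when R is euclidean. Every such R is euclidean, so valid.
(E) ◇q → q is the converse of T; it holds exactly when R ⊆ identity. Such an R need not be a subset of the identity — not valid.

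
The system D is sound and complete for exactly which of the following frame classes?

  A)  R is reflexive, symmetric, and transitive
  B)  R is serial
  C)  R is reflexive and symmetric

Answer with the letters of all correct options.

(A) this class determines S5, not D.
(B) D is sound and complete for exactly this class.
(C) this class determines B (= KTB), not D.

B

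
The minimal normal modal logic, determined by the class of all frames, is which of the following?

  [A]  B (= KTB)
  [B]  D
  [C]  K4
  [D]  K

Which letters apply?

(A) B (= KTB) is determined by the class of reflexive and symmetric frames.
(B) D is determined by the class of serial frames.
(C) K4 is determined by the class of transitive frames.
(D) K is determined by exactly this class.

D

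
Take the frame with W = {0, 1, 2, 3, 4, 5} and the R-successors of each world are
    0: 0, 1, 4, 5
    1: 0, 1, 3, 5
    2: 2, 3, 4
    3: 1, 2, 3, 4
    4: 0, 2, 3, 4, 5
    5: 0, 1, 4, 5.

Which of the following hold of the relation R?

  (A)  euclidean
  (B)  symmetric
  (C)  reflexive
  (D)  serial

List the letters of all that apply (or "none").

(A) not euclidean: 0 R 1 and 0 R 4 but not 1 R 4.
(B) symmetric: every R-edge is matched by its reverse.
(C) reflexive: each world relates to itself.
(D) serial: every world has an R-successor.

B, C, D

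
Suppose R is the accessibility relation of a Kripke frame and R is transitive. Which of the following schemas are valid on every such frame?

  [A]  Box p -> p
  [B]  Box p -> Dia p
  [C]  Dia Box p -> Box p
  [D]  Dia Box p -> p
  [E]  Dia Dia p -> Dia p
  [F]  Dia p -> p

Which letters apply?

(A) Box p -> p is axiom T, which corresponds to reflexivity. Such an R need not be reflexive — not valid.
(B) Box p -> Dia p is axiom D; it is valid on a frame exactly when R is serial. Such an R need not be serial, so not valid.
(C) the dual of axiom 5: valid iff R is euclidean. Such an R need not be euclidean — not valid.
(D) Dia Box p -> p (the dual of axiom B) characterises the symmetric frames. Such an R need not be symmetric — not valid.
(E) Dia Dia p -> Dia p is the dual of axiom 4; it is valid on a frame exactly when R is transitive. Every such R is transitive, so valid.
(F) Dia p -> p (the converse of T) corresponds to R being a subset of the identity. Such an R need not be a subset of the identity, so not valid.

E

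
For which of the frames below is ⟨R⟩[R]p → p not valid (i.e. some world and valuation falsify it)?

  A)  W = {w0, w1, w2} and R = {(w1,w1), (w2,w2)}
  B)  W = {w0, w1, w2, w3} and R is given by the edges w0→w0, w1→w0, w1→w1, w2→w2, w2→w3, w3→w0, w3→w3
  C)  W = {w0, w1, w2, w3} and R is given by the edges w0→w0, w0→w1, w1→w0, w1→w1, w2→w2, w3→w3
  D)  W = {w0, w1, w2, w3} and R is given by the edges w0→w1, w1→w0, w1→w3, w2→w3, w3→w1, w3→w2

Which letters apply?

B

The schema ⟨R⟩[R]p → p is the dual of axiom B; it is valid on a frame iff R is symmetric.
(A) R is symmetric (every R-edge is matched by its reverse), so the schema is valid here.
(B) R is not symmetric (w1 R w0 but not w0 R w1), so the schema fails here.
(C) R is symmetric (every R-edge is matched by its reverse), so the schema is valid here.
(D) R is symmetric (every R-edge is matched by its reverse), so the schema is valid here.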